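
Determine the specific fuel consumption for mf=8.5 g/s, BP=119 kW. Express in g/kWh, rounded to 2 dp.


SFC = (mf / BP) * 3600
Rate = 8.5 / 119 = 0.071429 g/(s*kW)
SFC = 0.071429 * 3600 = 257.14 g/kWh


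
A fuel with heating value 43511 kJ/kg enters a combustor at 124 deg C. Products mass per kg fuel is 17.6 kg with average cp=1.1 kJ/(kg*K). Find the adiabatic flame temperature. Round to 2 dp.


T_ad = T_in + Hc / (m_p * cp)
Denominator = 17.6 * 1.1 = 19.3600
Temperature rise = 43511 / 19.3600 = 2247.47 K
T_ad = 124 + 2247.47 = 2371.47 deg C


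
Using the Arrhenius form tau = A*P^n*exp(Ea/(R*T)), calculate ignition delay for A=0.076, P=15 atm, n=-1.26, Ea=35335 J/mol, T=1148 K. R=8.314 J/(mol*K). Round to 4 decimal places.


tau = A * P^n * exp(Ea/(R*T))
P^n = 15^(-1.26) = 0.03297046
Ea/(R*T) = 35335/(8.314*1148) = 3.702143
exp(Ea/(R*T)) = 40.534075
tau = 0.076 * 0.03297046 * 40.534075 = 0.1016 ms


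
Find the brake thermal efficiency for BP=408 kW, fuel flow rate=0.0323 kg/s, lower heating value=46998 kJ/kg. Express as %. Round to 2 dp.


eta_BTE = (BP / (mf * LHV)) * 100
Denominator = 0.0323 * 46998 = 1518.0354 kW
eta_BTE = (408 / 1518.0354) * 100 = 26.88%


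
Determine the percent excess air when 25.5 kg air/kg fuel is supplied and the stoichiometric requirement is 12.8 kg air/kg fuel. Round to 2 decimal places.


Excess air = actual - stoichiometric = 25.5 - 12.8 = 12.70 kg/kg fuel
Excess air % = (excess / stoich) * 100 = (12.70 / 12.8) * 100 = 99.22%


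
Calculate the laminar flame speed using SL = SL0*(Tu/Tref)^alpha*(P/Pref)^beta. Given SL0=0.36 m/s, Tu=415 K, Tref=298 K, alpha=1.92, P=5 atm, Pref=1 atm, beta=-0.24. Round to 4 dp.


SL = SL0 * (Tu/Tref)^alpha * (P/Pref)^beta
T ratio = 415/298 = 1.39261745
(T ratio)^alpha = 1.39261745^1.92 = 1.888675
(P/Pref)^beta = 5^(-0.24) = 0.679590
SL = 0.36 * 1.888675 * 0.679590 = 0.4621 m/s


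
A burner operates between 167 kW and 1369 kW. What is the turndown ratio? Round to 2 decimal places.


TDR = Q_max / Q_min
TDR = 1369 / 167 = 8.20


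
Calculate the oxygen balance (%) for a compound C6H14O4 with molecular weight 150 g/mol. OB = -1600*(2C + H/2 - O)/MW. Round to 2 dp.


OB = -1600 * (2C + H/2 - O) / MW
Inner = 2*6 + 14/2 - 4 = 15.00
OB = -1600 * 15.00 / 150 = -160.00%


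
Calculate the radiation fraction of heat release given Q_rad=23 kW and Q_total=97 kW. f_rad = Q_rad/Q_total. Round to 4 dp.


f_rad = Q_rad / Q_total
f_rad = 23 / 97 = 0.2371


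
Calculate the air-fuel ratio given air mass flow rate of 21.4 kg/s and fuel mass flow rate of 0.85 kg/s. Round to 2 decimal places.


AFR = m_air / m_fuel
AFR = 21.4 / 0.85 = 25.18


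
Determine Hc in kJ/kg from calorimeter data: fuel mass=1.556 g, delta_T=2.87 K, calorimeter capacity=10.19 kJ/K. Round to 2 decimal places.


Hc = C_cal * delta_T / m_fuel
Q_released = 10.19 * 2.87 = 29.2453 kJ
m_fuel = 1.556 g = 1.556/1000 kg = 0.001556 kg
Hc = 29.2453 / 0.001556 = 18795.18 kJ/kg


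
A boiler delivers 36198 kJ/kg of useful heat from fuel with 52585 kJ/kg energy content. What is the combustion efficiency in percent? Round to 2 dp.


Efficiency = (Q_useful / Q_fuel) * 100
Efficiency = (36198 / 52585) * 100
Efficiency = 0.6884 * 100 = 68.84%


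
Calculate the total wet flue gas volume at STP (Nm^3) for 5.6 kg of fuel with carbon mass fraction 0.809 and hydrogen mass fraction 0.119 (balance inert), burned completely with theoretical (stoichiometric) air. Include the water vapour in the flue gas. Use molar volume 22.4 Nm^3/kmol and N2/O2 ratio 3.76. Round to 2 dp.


Per kg fuel: CO2 = (C/12 kmol)*22.4 = (0.809/12)*22.4 = 1.51013 Nm^3
Per kg fuel: H2O = (H/2 kmol)*22.4 = (0.119/2)*22.4 = 1.33280 Nm^3
O2 needed per kg fuel = C/12 + H/4 = 0.809/12 + 0.119/4 = 0.09716667 kmol
Per kg fuel: N2 = O2*3.76*22.4 = 0.09716667*3.76*22.4 = 8.18377 Nm^3
Total per kg = 1.51013 + 1.33280 + 8.18377 = 11.02670 Nm^3
Total = 11.02670 * 5.6 = 61.75 Nm^3


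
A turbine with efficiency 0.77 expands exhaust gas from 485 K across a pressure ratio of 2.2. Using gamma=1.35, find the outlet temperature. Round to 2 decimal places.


T_out = T_in * (1 - eta * (1 - PR^(-(gamma-1)/gamma)))
Exponent = -(1.35-1)/1.35 = -0.25925926
PR^exp = 2.2^(-0.25925926) = 0.81512413
Factor = 1 - 0.77*(1 - 0.81512413) = 0.85764558
T_out = 485 * 0.85764558 = 415.96 K


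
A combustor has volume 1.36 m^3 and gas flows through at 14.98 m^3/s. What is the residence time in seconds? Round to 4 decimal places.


tau = V / Q_flow
tau = 1.36 / 14.98 = 0.0908 s


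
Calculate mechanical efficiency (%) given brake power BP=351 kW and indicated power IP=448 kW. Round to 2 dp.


eta_mech = (BP / IP) * 100
Ratio = 351 / 448 = 0.7835
eta_mech = 0.7835 * 100 = 78.35%


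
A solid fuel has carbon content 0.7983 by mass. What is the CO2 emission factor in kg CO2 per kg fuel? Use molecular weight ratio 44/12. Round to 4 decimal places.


EF = C_frac * (M_CO2 / M_C)
EF = 0.7983 * (44/12)
EF = 0.7983 * 3.666667 = 2.9271 kg_CO2/kg_fuel


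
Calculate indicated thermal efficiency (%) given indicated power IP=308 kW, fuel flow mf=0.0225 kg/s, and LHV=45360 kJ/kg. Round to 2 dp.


eta_ith = (IP / (mf * LHV)) * 100
Denominator = 0.0225 * 45360 = 1020.6000 kW
eta_ith = (308 / 1020.6000) * 100 = 30.18%


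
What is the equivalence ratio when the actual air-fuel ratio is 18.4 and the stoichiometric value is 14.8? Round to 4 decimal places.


phi = AFR_stoich / AFR_actual
phi = 14.8 / 18.4 = 0.8043


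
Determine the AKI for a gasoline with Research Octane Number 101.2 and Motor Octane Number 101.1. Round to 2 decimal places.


AKI = (RON + MON) / 2
AKI = (101.2 + 101.1) / 2
AKI = 202.3 / 2 = 101.15


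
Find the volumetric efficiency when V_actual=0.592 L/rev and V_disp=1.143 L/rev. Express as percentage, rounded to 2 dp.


eta_v = (V_actual / V_disp) * 100
Ratio = 0.592 / 1.143 = 0.5179
eta_v = 0.5179 * 100 = 51.79%


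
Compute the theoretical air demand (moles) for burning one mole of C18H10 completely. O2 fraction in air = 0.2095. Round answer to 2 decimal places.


Balanced combustion: C18H10 + 20.5 O2 -> 18 CO2 + 5 H2O
O2 needed = C + H/4 = 18 + 10/4 = 20.50 moles
Air moles = O2 / 0.2095 = 20.50 / 0.2095 = 97.85 moles air


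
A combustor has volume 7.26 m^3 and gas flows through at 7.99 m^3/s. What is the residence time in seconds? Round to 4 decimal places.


tau = V / Q_flow
tau = 7.26 / 7.99 = 0.9086 s


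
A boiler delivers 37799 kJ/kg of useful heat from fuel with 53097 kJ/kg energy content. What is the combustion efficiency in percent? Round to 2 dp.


Efficiency = (Q_useful / Q_fuel) * 100
Efficiency = (37799 / 53097) * 100
Efficiency = 0.7119 * 100 = 71.19%


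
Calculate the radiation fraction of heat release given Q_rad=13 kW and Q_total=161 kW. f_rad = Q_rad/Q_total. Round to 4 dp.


f_rad = Q_rad / Q_total
f_rad = 13 / 161 = 0.0807


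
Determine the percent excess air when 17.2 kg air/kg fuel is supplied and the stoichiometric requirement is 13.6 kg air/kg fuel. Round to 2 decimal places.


Excess air = actual - stoichiometric = 17.2 - 13.6 = 3.60 kg/kg fuel
Excess air % = (excess / stoich) * 100 = (3.60 / 13.6) * 100 = 26.47%


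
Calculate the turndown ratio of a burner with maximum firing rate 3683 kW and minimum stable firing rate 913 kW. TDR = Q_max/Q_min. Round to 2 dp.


TDR = Q_max / Q_min
TDR = 3683 / 913 = 4.03


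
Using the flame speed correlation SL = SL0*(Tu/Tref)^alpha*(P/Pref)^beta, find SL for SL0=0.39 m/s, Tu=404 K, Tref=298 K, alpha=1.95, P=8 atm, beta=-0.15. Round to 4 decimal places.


SL = SL0 * (Tu/Tref)^alpha * (P/Pref)^beta
T ratio = 404/298 = 1.35570470
(T ratio)^alpha = 1.35570470^1.95 = 1.810181
(P/Pref)^beta = 8^(-0.15) = 0.732043
SL = 0.39 * 1.810181 * 0.732043 = 0.5168 m/s


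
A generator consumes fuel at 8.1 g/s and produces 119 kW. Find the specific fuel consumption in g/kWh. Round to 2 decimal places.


SFC = (mf / BP) * 3600
Rate = 8.1 / 119 = 0.068067 g/(s*kW)
SFC = 0.068067 * 3600 = 245.04 g/kWh


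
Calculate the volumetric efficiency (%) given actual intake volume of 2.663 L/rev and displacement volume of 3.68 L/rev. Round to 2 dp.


eta_v = (V_actual / V_disp) * 100
Ratio = 2.663 / 3.68 = 0.7236
eta_v = 0.7236 * 100 = 72.36%


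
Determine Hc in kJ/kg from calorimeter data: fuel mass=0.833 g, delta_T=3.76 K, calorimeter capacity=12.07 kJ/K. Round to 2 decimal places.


Hc = C_cal * delta_T / m_fuel
Q_released = 12.07 * 3.76 = 45.3832 kJ
m_fuel = 0.833 g = 0.833/1000 kg = 0.000833 kg
Hc = 45.3832 / 0.000833 = 54481.63 kJ/kg


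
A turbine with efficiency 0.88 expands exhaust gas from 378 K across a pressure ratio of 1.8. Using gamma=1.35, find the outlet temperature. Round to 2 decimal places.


T_out = T_in * (1 - eta * (1 - PR^(-(gamma-1)/gamma)))
Exponent = -(1.35-1)/1.35 = -0.25925926
PR^exp = 1.8^(-0.25925926) = 0.85865408
Factor = 1 - 0.88*(1 - 0.85865408) = 0.87561559
T_out = 378 * 0.87561559 = 330.98 K


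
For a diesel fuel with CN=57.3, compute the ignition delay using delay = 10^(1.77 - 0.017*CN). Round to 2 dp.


delay = 10^(1.77 - 0.017*CN)
Exponent = 1.77 - 0.017*57.3 = 0.7959
delay = 10^0.7959 = 6.25 ms


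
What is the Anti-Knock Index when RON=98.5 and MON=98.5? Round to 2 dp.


AKI = (RON + MON) / 2
AKI = (98.5 + 98.5) / 2
AKI = 197.0 / 2 = 98.50


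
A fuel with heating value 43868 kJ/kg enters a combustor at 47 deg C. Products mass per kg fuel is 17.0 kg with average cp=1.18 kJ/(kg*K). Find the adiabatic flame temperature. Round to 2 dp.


T_ad = T_in + Hc / (m_p * cp)
Denominator = 17.0 * 1.18 = 20.0600
Temperature rise = 43868 / 20.0600 = 2186.84 K
T_ad = 47 + 2186.84 = 2233.84 deg C


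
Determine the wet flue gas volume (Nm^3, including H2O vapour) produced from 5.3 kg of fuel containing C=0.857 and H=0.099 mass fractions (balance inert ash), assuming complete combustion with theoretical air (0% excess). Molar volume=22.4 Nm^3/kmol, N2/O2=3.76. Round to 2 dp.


Per kg fuel: CO2 = (C/12 kmol)*22.4 = (0.857/12)*22.4 = 1.59973 Nm^3
Per kg fuel: H2O = (H/2 kmol)*22.4 = (0.099/2)*22.4 = 1.10880 Nm^3
O2 needed per kg fuel = C/12 + H/4 = 0.857/12 + 0.099/4 = 0.09616667 kmol
Per kg fuel: N2 = O2*3.76*22.4 = 0.09616667*3.76*22.4 = 8.09954 Nm^3
Total per kg = 1.59973 + 1.10880 + 8.09954 = 10.80807 Nm^3
Total = 10.80807 * 5.3 = 57.28 Nm^3


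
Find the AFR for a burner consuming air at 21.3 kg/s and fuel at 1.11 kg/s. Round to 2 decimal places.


AFR = m_air / m_fuel
AFR = 21.3 / 1.11 = 19.19


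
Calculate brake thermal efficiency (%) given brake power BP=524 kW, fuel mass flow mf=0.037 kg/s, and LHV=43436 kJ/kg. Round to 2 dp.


eta_BTE = (BP / (mf * LHV)) * 100
Denominator = 0.037 * 43436 = 1607.1320 kW
eta_BTE = (524 / 1607.1320) * 100 = 32.60%


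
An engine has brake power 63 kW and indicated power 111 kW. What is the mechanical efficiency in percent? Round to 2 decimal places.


eta_mech = (BP / IP) * 100
Ratio = 63 / 111 = 0.5676
eta_mech = 0.5676 * 100 = 56.76%


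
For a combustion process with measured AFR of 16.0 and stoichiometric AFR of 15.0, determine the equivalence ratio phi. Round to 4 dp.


phi = AFR_stoich / AFR_actual
phi = 15.0 / 16.0 = 0.9375


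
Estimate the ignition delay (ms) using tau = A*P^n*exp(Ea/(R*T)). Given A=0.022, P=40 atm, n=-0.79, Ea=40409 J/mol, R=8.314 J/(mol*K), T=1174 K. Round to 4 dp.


tau = A * P^n * exp(Ea/(R*T))
P^n = 40^(-0.79) = 0.05424661
Ea/(R*T) = 40409/(8.314*1174) = 4.139997
exp(Ea/(R*T)) = 62.802609
tau = 0.022 * 0.05424661 * 62.802609 = 0.0750 ms


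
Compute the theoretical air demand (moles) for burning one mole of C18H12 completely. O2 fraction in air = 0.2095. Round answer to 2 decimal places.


Balanced combustion: C18H12 + 21 O2 -> 18 CO2 + 6 H2O
O2 needed = C + H/4 = 18 + 12/4 = 21.00 moles
Air moles = O2 / 0.2095 = 21.00 / 0.2095 = 100.24 moles air


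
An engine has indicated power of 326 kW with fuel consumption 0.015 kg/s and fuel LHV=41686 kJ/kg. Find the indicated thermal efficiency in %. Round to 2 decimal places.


eta_ith = (IP / (mf * LHV)) * 100
Denominator = 0.015 * 41686 = 625.2900 kW
eta_ith = (326 / 625.2900) * 100 = 52.14%


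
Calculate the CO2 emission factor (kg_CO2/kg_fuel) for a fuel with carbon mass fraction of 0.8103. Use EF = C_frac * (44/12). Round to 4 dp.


EF = C_frac * (M_CO2 / M_C)
EF = 0.8103 * (44/12)
EF = 0.8103 * 3.666667 = 2.9711 kg_CO2/kg_fuel


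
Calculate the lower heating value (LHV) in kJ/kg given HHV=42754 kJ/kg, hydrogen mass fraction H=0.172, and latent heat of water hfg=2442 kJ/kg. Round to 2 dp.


LHV = HHV - hfg * 9 * H
Water correction = 2442 * 9 * 0.172 = 3780.216 kJ/kg
LHV = 42754 - 3780.216 = 38973.78 kJ/kg


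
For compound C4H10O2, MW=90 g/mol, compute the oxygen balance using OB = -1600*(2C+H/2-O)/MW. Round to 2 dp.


OB = -1600 * (2C + H/2 - O) / MW
Inner = 2*4 + 10/2 - 2 = 11.00
OB = -1600 * 11.00 / 90 = -195.56%


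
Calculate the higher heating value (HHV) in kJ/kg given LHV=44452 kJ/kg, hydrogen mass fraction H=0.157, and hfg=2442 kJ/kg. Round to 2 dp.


HHV = LHV + hfg * 9 * H
Water addition = 2442 * 9 * 0.157 = 3450.546 kJ/kg
HHV = 44452 + 3450.546 = 47902.55 kJ/kg


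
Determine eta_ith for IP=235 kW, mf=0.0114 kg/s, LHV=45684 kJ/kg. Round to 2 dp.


eta_ith = (IP / (mf * LHV)) * 100
Denominator = 0.0114 * 45684 = 520.7976 kW
eta_ith = (235 / 520.7976) * 100 = 45.12%


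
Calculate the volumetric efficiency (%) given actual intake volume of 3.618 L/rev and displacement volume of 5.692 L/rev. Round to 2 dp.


eta_v = (V_actual / V_disp) * 100
Ratio = 3.618 / 5.692 = 0.6356
eta_v = 0.6356 * 100 = 63.56%


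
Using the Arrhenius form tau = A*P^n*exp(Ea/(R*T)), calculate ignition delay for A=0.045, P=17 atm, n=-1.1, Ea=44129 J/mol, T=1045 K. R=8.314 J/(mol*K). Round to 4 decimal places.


tau = A * P^n * exp(Ea/(R*T))
P^n = 17^(-1.1) = 0.04431045
Ea/(R*T) = 44129/(8.314*1045) = 5.079229
exp(Ea/(R*T)) = 160.650113
tau = 0.045 * 0.04431045 * 160.650113 = 0.3203 ms


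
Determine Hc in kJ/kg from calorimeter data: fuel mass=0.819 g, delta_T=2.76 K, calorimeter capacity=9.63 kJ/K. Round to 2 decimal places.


Hc = C_cal * delta_T / m_fuel
Q_released = 9.63 * 2.76 = 26.5788 kJ
m_fuel = 0.819 g = 0.819/1000 kg = 0.000819 kg
Hc = 26.5788 / 0.000819 = 32452.75 kJ/kg


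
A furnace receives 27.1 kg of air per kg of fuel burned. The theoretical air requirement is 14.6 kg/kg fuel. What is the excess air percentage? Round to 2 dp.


Excess air = actual - stoichiometric = 27.1 - 14.6 = 12.50 kg/kg fuel
Excess air % = (excess / stoich) * 100 = (12.50 / 14.6) * 100 = 85.62%


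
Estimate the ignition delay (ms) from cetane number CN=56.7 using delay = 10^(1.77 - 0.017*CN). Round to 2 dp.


delay = 10^(1.77 - 0.017*CN)
Exponent = 1.77 - 0.017*56.7 = 0.8061
delay = 10^0.8061 = 6.40 ms


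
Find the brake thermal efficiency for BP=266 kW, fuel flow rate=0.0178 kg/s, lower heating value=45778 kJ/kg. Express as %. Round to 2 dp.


eta_BTE = (BP / (mf * LHV)) * 100
Denominator = 0.0178 * 45778 = 814.8484 kW
eta_BTE = (266 / 814.8484) * 100 = 32.64%


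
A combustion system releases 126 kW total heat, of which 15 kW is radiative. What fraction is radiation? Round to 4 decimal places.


f_rad = Q_rad / Q_total
f_rad = 15 / 126 = 0.1190


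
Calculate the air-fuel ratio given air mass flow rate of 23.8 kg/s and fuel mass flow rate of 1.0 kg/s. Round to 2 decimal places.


AFR = m_air / m_fuel
AFR = 23.8 / 1.0 = 23.80


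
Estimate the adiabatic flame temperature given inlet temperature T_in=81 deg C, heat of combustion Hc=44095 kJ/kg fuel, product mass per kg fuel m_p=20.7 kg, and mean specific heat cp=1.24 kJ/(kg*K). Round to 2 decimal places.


T_ad = T_in + Hc / (m_p * cp)
Denominator = 20.7 * 1.24 = 25.6680
Temperature rise = 44095 / 25.6680 = 1717.90 K
T_ad = 81 + 1717.90 = 1798.90 deg C


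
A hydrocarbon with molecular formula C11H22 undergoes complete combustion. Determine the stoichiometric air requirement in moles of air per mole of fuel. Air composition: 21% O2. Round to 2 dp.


Balanced combustion: C11H22 + 16.5 O2 -> 11 CO2 + 11 H2O
O2 needed = C + H/4 = 11 + 22/4 = 16.50 moles
Air moles = O2 / 0.21 = 16.50 / 0.21 = 78.57 moles air


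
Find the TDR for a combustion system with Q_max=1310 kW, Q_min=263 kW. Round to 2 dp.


TDR = Q_max / Q_min
TDR = 1310 / 263 = 4.98


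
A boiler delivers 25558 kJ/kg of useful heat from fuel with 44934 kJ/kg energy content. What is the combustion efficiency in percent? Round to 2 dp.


Efficiency = (Q_useful / Q_fuel) * 100
Efficiency = (25558 / 44934) * 100
Efficiency = 0.5688 * 100 = 56.88%


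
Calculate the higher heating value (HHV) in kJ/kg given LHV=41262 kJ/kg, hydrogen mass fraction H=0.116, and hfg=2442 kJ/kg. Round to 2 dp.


HHV = LHV + hfg * 9 * H
Water addition = 2442 * 9 * 0.116 = 2549.448 kJ/kg
HHV = 41262 + 2549.448 = 43811.45 kJ/kg


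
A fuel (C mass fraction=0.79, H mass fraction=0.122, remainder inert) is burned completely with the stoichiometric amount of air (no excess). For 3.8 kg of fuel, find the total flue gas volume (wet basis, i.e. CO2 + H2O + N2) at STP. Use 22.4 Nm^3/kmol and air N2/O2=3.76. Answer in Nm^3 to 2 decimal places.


Per kg fuel: CO2 = (C/12 kmol)*22.4 = (0.79/12)*22.4 = 1.47467 Nm^3
Per kg fuel: H2O = (H/2 kmol)*22.4 = (0.122/2)*22.4 = 1.36640 Nm^3
O2 needed per kg fuel = C/12 + H/4 = 0.79/12 + 0.122/4 = 0.09633333 kmol
Per kg fuel: N2 = O2*3.76*22.4 = 0.09633333*3.76*22.4 = 8.11358 Nm^3
Total per kg = 1.47467 + 1.36640 + 8.11358 = 10.95465 Nm^3
Total = 10.95465 * 3.8 = 41.63 Nm^3


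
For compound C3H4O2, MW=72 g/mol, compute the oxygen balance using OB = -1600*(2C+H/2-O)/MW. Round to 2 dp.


OB = -1600 * (2C + H/2 - O) / MW
Inner = 2*3 + 4/2 - 2 = 6.00
OB = -1600 * 6.00 / 72 = -133.33%


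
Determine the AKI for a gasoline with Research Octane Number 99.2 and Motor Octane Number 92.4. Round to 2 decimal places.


AKI = (RON + MON) / 2
AKI = (99.2 + 92.4) / 2
AKI = 191.6 / 2 = 95.80


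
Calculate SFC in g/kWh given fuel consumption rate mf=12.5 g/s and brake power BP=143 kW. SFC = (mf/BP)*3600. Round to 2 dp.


SFC = (mf / BP) * 3600
Rate = 12.5 / 143 = 0.087413 g/(s*kW)
SFC = 0.087413 * 3600 = 314.69 g/kWh


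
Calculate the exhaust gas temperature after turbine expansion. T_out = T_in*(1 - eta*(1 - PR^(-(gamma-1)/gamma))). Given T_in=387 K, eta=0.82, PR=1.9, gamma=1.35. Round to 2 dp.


T_out = T_in * (1 - eta * (1 - PR^(-(gamma-1)/gamma)))
Exponent = -(1.35-1)/1.35 = -0.25925926
PR^exp = 1.9^(-0.25925926) = 0.84670193
Factor = 1 - 0.82*(1 - 0.84670193) = 0.87429558
T_out = 387 * 0.87429558 = 338.35 K


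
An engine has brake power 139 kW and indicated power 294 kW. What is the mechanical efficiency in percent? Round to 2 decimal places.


eta_mech = (BP / IP) * 100
Ratio = 139 / 294 = 0.4728
eta_mech = 0.4728 * 100 = 47.28%


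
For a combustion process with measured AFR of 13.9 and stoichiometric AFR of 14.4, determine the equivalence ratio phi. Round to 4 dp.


phi = AFR_stoich / AFR_actual
phi = 14.4 / 13.9 = 1.0360


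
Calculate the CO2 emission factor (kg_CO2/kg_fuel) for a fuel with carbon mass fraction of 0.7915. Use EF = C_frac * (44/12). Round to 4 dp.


EF = C_frac * (M_CO2 / M_C)
EF = 0.7915 * (44/12)
EF = 0.7915 * 3.666667 = 2.9022 kg_CO2/kg_fuel


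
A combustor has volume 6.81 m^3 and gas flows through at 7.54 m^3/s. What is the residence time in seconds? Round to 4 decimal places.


tau = V / Q_flow
tau = 6.81 / 7.54 = 0.9032 s


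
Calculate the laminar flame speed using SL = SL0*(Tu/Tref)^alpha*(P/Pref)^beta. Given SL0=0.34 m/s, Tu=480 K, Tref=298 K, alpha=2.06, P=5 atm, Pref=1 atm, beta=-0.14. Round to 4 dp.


SL = SL0 * (Tu/Tref)^alpha * (P/Pref)^beta
T ratio = 480/298 = 1.61073826
(T ratio)^alpha = 1.61073826^2.06 = 2.669755
(P/Pref)^beta = 5^(-0.14) = 0.798260
SL = 0.34 * 2.669755 * 0.798260 = 0.7246 m/s


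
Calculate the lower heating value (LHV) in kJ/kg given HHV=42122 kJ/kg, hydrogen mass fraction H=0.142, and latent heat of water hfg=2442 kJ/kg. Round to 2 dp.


LHV = HHV - hfg * 9 * H
Water correction = 2442 * 9 * 0.142 = 3120.876 kJ/kg
LHV = 42122 - 3120.876 = 39001.12 kJ/kg


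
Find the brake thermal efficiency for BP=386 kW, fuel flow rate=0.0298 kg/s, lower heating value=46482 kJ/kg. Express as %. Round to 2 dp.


eta_BTE = (BP / (mf * LHV)) * 100
Denominator = 0.0298 * 46482 = 1385.1636 kW
eta_BTE = (386 / 1385.1636) * 100 = 27.87%


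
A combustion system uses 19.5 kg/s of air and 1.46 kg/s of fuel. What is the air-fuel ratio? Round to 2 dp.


AFR = m_air / m_fuel
AFR = 19.5 / 1.46 = 13.36


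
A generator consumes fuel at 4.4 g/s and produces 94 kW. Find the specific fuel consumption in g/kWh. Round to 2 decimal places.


SFC = (mf / BP) * 3600
Rate = 4.4 / 94 = 0.046809 g/(s*kW)
SFC = 0.046809 * 3600 = 168.51 g/kWh


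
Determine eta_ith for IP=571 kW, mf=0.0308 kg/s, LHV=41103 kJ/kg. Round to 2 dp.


eta_ith = (IP / (mf * LHV)) * 100
Denominator = 0.0308 * 41103 = 1265.9724 kW
eta_ith = (571 / 1265.9724) * 100 = 45.10%


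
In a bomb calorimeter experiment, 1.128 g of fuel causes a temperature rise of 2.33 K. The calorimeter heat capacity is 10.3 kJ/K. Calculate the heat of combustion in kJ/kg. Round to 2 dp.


Hc = C_cal * delta_T / m_fuel
Q_released = 10.3 * 2.33 = 23.9990 kJ
m_fuel = 1.128 g = 1.128/1000 kg = 0.001128 kg
Hc = 23.9990 / 0.001128 = 21275.71 kJ/kg


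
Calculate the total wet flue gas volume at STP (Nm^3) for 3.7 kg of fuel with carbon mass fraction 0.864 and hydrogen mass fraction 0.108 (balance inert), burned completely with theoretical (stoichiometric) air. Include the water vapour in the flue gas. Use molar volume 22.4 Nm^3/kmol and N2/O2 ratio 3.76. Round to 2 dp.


Per kg fuel: CO2 = (C/12 kmol)*22.4 = (0.864/12)*22.4 = 1.61280 Nm^3
Per kg fuel: H2O = (H/2 kmol)*22.4 = (0.108/2)*22.4 = 1.20960 Nm^3
O2 needed per kg fuel = C/12 + H/4 = 0.864/12 + 0.108/4 = 0.09900000 kmol
Per kg fuel: N2 = O2*3.76*22.4 = 0.09900000*3.76*22.4 = 8.33818 Nm^3
Total per kg = 1.61280 + 1.20960 + 8.33818 = 11.16058 Nm^3
Total = 11.16058 * 3.7 = 41.29 Nm^3


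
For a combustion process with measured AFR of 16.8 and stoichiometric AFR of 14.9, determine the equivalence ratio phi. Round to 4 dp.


phi = AFR_stoich / AFR_actual
phi = 14.9 / 16.8 = 0.8869


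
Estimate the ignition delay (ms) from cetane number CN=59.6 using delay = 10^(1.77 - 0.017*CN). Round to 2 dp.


delay = 10^(1.77 - 0.017*CN)
Exponent = 1.77 - 0.017*59.6 = 0.7568
delay = 10^0.7568 = 5.71 ms


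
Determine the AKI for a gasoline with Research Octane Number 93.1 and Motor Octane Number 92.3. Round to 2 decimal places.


AKI = (RON + MON) / 2
AKI = (93.1 + 92.3) / 2
AKI = 185.4 / 2 = 92.70


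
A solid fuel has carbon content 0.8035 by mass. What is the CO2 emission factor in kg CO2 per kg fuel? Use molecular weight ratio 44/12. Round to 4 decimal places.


EF = C_frac * (M_CO2 / M_C)
EF = 0.8035 * (44/12)
EF = 0.8035 * 3.666667 = 2.9462 kg_CO2/kg_fuel


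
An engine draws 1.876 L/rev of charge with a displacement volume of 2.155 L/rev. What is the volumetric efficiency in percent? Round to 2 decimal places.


eta_v = (V_actual / V_disp) * 100
Ratio = 1.876 / 2.155 = 0.8705
eta_v = 0.8705 * 100 = 87.05%


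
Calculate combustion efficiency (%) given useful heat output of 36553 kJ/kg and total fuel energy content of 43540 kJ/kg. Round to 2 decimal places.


Efficiency = (Q_useful / Q_fuel) * 100
Efficiency = (36553 / 43540) * 100
Efficiency = 0.8395 * 100 = 83.95%


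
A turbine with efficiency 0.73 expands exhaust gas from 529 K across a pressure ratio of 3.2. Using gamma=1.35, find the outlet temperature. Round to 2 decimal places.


T_out = T_in * (1 - eta * (1 - PR^(-(gamma-1)/gamma)))
Exponent = -(1.35-1)/1.35 = -0.25925926
PR^exp = 3.2^(-0.25925926) = 0.73966521
Factor = 1 - 0.73*(1 - 0.73966521) = 0.80995560
T_out = 529 * 0.80995560 = 428.47 K


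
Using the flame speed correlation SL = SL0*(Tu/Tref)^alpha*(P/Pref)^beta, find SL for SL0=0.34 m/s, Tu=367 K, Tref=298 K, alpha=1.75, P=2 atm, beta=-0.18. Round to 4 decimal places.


SL = SL0 * (Tu/Tref)^alpha * (P/Pref)^beta
T ratio = 367/298 = 1.23154362
(T ratio)^alpha = 1.23154362^1.75 = 1.439750
(P/Pref)^beta = 2^(-0.18) = 0.882703
SL = 0.34 * 1.439750 * 0.882703 = 0.4321 m/s


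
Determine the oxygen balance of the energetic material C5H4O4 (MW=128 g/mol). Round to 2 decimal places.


OB = -1600 * (2C + H/2 - O) / MW
Inner = 2*5 + 4/2 - 4 = 8.00
OB = -1600 * 8.00 / 128 = -100.00%


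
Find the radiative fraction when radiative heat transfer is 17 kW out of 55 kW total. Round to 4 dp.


f_rad = Q_rad / Q_total
f_rad = 17 / 55 = 0.3091


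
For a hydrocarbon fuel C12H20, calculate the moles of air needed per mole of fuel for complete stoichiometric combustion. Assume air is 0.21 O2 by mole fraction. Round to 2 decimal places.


Balanced combustion: C12H20 + 17 O2 -> 12 CO2 + 10 H2O
O2 needed = C + H/4 = 12 + 20/4 = 17.00 moles
Air moles = O2 / 0.21 = 17.00 / 0.21 = 80.95 moles air


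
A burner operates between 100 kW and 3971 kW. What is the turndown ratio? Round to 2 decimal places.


TDR = Q_max / Q_min
TDR = 3971 / 100 = 39.71


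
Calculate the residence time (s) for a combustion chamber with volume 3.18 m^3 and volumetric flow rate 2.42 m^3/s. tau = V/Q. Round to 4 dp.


tau = V / Q_flow
tau = 3.18 / 2.42 = 1.3140 s


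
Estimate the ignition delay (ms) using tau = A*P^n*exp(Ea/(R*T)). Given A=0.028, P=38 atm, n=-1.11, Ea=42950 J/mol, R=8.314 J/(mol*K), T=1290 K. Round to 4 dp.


tau = A * P^n * exp(Ea/(R*T))
P^n = 38^(-1.11) = 0.01763763
Ea/(R*T) = 42950/(8.314*1290) = 4.004640
exp(Ea/(R*T)) = 54.852052
tau = 0.028 * 0.01763763 * 54.852052 = 0.0271 ms


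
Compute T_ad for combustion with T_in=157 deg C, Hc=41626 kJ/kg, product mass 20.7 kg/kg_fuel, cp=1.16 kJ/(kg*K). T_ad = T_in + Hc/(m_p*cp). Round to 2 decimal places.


T_ad = T_in + Hc / (m_p * cp)
Denominator = 20.7 * 1.16 = 24.0120
Temperature rise = 41626 / 24.0120 = 1733.55 K
T_ad = 157 + 1733.55 = 1890.55 deg C


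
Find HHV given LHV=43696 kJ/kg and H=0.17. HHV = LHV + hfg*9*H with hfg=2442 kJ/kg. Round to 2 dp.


HHV = LHV + hfg * 9 * H
Water addition = 2442 * 9 * 0.17 = 3736.260 kJ/kg
HHV = 43696 + 3736.260 = 47432.26 kJ/kg


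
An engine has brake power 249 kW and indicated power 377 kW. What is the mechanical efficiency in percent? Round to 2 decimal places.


eta_mech = (BP / IP) * 100
Ratio = 249 / 377 = 0.6605
eta_mech = 0.6605 * 100 = 66.05%


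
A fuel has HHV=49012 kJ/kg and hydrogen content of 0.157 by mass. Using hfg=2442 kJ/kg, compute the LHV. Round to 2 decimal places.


LHV = HHV - hfg * 9 * H
Water correction = 2442 * 9 * 0.157 = 3450.546 kJ/kg
LHV = 49012 - 3450.546 = 45561.45 kJ/kg


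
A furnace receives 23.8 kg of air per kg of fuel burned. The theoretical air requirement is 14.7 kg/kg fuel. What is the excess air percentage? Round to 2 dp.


Excess air = actual - stoichiometric = 23.8 - 14.7 = 9.10 kg/kg fuel
Excess air % = (excess / stoich) * 100 = (9.10 / 14.7) * 100 = 61.90%


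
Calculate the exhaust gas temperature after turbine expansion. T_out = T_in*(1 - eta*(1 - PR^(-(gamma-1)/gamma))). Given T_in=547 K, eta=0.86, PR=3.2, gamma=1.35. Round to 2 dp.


T_out = T_in * (1 - eta * (1 - PR^(-(gamma-1)/gamma)))
Exponent = -(1.35-1)/1.35 = -0.25925926
PR^exp = 3.2^(-0.25925926) = 0.73966521
Factor = 1 - 0.86*(1 - 0.73966521) = 0.77611208
T_out = 547 * 0.77611208 = 424.53 K


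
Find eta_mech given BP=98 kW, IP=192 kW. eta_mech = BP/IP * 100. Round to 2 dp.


eta_mech = (BP / IP) * 100
Ratio = 98 / 192 = 0.5104
eta_mech = 0.5104 * 100 = 51.04%


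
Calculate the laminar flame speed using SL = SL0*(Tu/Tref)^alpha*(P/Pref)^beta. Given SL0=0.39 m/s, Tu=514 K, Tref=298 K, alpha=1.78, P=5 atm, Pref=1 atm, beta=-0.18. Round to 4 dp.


SL = SL0 * (Tu/Tref)^alpha * (P/Pref)^beta
T ratio = 514/298 = 1.72483221
(T ratio)^alpha = 1.72483221^1.78 = 2.638818
(P/Pref)^beta = 5^(-0.18) = 0.748489
SL = 0.39 * 2.638818 * 0.748489 = 0.7703 m/s


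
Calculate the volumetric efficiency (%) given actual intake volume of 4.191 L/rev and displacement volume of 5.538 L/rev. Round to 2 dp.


eta_v = (V_actual / V_disp) * 100
Ratio = 4.191 / 5.538 = 0.7568
eta_v = 0.7568 * 100 = 75.68%


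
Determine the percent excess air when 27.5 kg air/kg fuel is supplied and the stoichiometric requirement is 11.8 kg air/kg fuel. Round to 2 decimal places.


Excess air = actual - stoichiometric = 27.5 - 11.8 = 15.70 kg/kg fuel
Excess air % = (excess / stoich) * 100 = (15.70 / 11.8) * 100 = 133.05%


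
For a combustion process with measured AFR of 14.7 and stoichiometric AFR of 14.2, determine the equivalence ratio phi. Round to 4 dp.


phi = AFR_stoich / AFR_actual
phi = 14.2 / 14.7 = 0.9660


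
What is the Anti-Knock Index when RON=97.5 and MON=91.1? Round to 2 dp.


AKI = (RON + MON) / 2
AKI = (97.5 + 91.1) / 2
AKI = 188.6 / 2 = 94.30


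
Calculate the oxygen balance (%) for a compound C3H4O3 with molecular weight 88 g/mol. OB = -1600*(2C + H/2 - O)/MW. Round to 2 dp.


OB = -1600 * (2C + H/2 - O) / MW
Inner = 2*3 + 4/2 - 3 = 5.00
OB = -1600 * 5.00 / 88 = -90.91%


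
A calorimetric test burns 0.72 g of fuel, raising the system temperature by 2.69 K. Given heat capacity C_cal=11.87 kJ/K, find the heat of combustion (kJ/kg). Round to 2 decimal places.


Hc = C_cal * delta_T / m_fuel
Q_released = 11.87 * 2.69 = 31.9303 kJ
m_fuel = 0.72 g = 0.72/1000 kg = 0.000720 kg
Hc = 31.9303 / 0.000720 = 44347.64 kJ/kg


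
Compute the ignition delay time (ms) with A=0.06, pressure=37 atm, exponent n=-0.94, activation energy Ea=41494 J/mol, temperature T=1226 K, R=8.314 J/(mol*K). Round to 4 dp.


tau = A * P^n * exp(Ea/(R*T))
P^n = 37^(-0.94) = 0.03356529
Ea/(R*T) = 41494/(8.314*1226) = 4.070847
exp(Ea/(R*T)) = 58.606599
tau = 0.06 * 0.03356529 * 58.606599 = 0.1180 ms


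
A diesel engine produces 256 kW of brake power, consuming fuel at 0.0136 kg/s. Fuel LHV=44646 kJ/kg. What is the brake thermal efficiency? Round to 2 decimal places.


eta_BTE = (BP / (mf * LHV)) * 100
Denominator = 0.0136 * 44646 = 607.1856 kW
eta_BTE = (256 / 607.1856) * 100 = 42.16%


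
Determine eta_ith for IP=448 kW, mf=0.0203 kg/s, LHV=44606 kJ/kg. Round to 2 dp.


eta_ith = (IP / (mf * LHV)) * 100
Denominator = 0.0203 * 44606 = 905.5018 kW
eta_ith = (448 / 905.5018) * 100 = 49.48%


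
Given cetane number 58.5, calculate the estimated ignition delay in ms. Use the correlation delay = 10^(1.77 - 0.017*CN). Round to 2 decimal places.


delay = 10^(1.77 - 0.017*CN)
Exponent = 1.77 - 0.017*58.5 = 0.7755
delay = 10^0.7755 = 5.96 ms


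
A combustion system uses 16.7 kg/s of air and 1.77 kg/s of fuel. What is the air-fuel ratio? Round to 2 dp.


AFR = m_air / m_fuel
AFR = 16.7 / 1.77 = 9.44


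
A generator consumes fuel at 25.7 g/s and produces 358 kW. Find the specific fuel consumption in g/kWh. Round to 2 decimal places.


SFC = (mf / BP) * 3600
Rate = 25.7 / 358 = 0.071788 g/(s*kW)
SFC = 0.071788 * 3600 = 258.44 g/kWh


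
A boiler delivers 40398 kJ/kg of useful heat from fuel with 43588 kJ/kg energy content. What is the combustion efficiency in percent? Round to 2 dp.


Efficiency = (Q_useful / Q_fuel) * 100
Efficiency = (40398 / 43588) * 100
Efficiency = 0.9268 * 100 = 92.68%


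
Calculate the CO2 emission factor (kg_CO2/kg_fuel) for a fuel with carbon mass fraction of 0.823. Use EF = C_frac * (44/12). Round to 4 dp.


EF = C_frac * (M_CO2 / M_C)
EF = 0.823 * (44/12)
EF = 0.823 * 3.666667 = 3.0177 kg_CO2/kg_fuel


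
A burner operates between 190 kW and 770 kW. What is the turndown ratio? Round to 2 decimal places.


TDR = Q_max / Q_min
TDR = 770 / 190 = 4.05


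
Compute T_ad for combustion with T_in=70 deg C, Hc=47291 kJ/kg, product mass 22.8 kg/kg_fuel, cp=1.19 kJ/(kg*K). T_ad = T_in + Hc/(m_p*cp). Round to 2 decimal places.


T_ad = T_in + Hc / (m_p * cp)
Denominator = 22.8 * 1.19 = 27.1320
Temperature rise = 47291 / 27.1320 = 1743.00 K
T_ad = 70 + 1743.00 = 1813.00 deg C


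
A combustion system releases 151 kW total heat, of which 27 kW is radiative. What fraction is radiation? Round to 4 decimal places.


f_rad = Q_rad / Q_total
f_rad = 27 / 151 = 0.1788


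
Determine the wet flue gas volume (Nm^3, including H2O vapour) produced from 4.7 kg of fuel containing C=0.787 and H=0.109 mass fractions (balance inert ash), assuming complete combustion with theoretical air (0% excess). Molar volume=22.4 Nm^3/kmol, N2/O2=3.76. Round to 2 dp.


Per kg fuel: CO2 = (C/12 kmol)*22.4 = (0.787/12)*22.4 = 1.46907 Nm^3
Per kg fuel: H2O = (H/2 kmol)*22.4 = (0.109/2)*22.4 = 1.22080 Nm^3
O2 needed per kg fuel = C/12 + H/4 = 0.787/12 + 0.109/4 = 0.09283333 kmol
Per kg fuel: N2 = O2*3.76*22.4 = 0.09283333*3.76*22.4 = 7.81879 Nm^3
Total per kg = 1.46907 + 1.22080 + 7.81879 = 10.50866 Nm^3
Total = 10.50866 * 4.7 = 49.39 Nm^3


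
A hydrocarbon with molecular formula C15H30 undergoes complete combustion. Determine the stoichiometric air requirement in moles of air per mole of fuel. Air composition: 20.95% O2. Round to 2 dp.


Balanced combustion: C15H30 + 22.5 O2 -> 15 CO2 + 15 H2O
O2 needed = C + H/4 = 15 + 30/4 = 22.50 moles
Air moles = O2 / 0.2095 = 22.50 / 0.2095 = 107.40 moles air


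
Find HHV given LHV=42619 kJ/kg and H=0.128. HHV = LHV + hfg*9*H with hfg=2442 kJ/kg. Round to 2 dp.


HHV = LHV + hfg * 9 * H
Water addition = 2442 * 9 * 0.128 = 2813.184 kJ/kg
HHV = 42619 + 2813.184 = 45432.18 kJ/kg


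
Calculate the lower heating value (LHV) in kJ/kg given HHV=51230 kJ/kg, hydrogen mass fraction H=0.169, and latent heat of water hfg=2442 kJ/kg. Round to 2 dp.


LHV = HHV - hfg * 9 * H
Water correction = 2442 * 9 * 0.169 = 3714.282 kJ/kg
LHV = 51230 - 3714.282 = 47515.72 kJ/kg


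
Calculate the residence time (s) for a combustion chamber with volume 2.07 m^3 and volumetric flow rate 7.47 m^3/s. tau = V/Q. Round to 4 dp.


tau = V / Q_flow
tau = 2.07 / 7.47 = 0.2771 s


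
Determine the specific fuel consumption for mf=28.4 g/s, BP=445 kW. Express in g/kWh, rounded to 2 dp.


SFC = (mf / BP) * 3600
Rate = 28.4 / 445 = 0.063820 g/(s*kW)
SFC = 0.063820 * 3600 = 229.75 g/kWh


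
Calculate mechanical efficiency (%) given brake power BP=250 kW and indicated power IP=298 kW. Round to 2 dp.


eta_mech = (BP / IP) * 100
Ratio = 250 / 298 = 0.8389
eta_mech = 0.8389 * 100 = 83.89%


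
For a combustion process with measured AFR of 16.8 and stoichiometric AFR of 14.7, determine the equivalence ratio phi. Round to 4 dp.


phi = AFR_stoich / AFR_actual
phi = 14.7 / 16.8 = 0.8750


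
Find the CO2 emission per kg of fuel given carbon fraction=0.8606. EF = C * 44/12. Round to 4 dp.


EF = C_frac * (M_CO2 / M_C)
EF = 0.8606 * (44/12)
EF = 0.8606 * 3.666667 = 3.1555 kg_CO2/kg_fuel


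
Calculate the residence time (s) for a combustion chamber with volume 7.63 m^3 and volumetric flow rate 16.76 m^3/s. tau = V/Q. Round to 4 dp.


tau = V / Q_flow
tau = 7.63 / 16.76 = 0.4553 s


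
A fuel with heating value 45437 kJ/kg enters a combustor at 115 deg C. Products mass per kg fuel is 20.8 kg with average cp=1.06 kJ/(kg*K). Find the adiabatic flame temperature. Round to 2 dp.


T_ad = T_in + Hc / (m_p * cp)
Denominator = 20.8 * 1.06 = 22.0480
Temperature rise = 45437 / 22.0480 = 2060.82 K
T_ad = 115 + 2060.82 = 2175.82 deg C


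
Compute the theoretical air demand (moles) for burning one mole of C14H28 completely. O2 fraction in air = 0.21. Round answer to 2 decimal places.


Balanced combustion: C14H28 + 21 O2 -> 14 CO2 + 14 H2O
O2 needed = C + H/4 = 14 + 28/4 = 21.00 moles
Air moles = O2 / 0.21 = 21.00 / 0.21 = 100.00 moles air


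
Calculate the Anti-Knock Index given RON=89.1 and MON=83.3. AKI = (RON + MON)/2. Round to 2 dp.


AKI = (RON + MON) / 2
AKI = (89.1 + 83.3) / 2
AKI = 172.4 / 2 = 86.20


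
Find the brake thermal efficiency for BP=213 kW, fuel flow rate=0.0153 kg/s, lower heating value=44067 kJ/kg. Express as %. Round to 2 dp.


eta_BTE = (BP / (mf * LHV)) * 100
Denominator = 0.0153 * 44067 = 674.2251 kW
eta_BTE = (213 / 674.2251) * 100 = 31.59%


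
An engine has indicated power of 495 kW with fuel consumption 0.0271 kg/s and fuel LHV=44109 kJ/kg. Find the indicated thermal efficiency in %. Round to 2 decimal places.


eta_ith = (IP / (mf * LHV)) * 100
Denominator = 0.0271 * 44109 = 1195.3539 kW
eta_ith = (495 / 1195.3539) * 100 = 41.41%


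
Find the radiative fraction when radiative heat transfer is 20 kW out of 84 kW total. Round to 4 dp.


f_rad = Q_rad / Q_total
f_rad = 20 / 84 = 0.2381


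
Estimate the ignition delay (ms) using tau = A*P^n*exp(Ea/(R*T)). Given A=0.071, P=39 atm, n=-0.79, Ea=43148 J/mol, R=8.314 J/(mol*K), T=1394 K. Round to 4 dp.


tau = A * P^n * exp(Ea/(R*T))
P^n = 39^(-0.79) = 0.05534252
Ea/(R*T) = 43148/(8.314*1394) = 3.722956
exp(Ea/(R*T)) = 41.386542
tau = 0.071 * 0.05534252 * 41.386542 = 0.1626 ms


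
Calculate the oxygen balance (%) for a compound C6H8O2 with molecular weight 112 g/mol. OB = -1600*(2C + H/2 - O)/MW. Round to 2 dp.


OB = -1600 * (2C + H/2 - O) / MW
Inner = 2*6 + 8/2 - 2 = 14.00
OB = -1600 * 14.00 / 112 = -200.00%


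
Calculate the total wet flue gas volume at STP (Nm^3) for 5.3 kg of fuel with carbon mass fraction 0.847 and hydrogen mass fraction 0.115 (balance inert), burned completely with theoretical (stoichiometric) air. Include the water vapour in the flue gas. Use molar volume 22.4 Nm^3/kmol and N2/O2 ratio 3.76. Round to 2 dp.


Per kg fuel: CO2 = (C/12 kmol)*22.4 = (0.847/12)*22.4 = 1.58107 Nm^3
Per kg fuel: H2O = (H/2 kmol)*22.4 = (0.115/2)*22.4 = 1.28800 Nm^3
O2 needed per kg fuel = C/12 + H/4 = 0.847/12 + 0.115/4 = 0.09933333 kmol
Per kg fuel: N2 = O2*3.76*22.4 = 0.09933333*3.76*22.4 = 8.36625 Nm^3
Total per kg = 1.58107 + 1.28800 + 8.36625 = 11.23532 Nm^3
Total = 11.23532 * 5.3 = 59.55 Nm^3


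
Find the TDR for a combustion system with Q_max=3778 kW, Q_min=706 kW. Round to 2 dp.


TDR = Q_max / Q_min
TDR = 3778 / 706 = 5.35


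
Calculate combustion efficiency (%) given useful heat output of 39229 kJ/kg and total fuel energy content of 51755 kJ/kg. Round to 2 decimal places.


Efficiency = (Q_useful / Q_fuel) * 100
Efficiency = (39229 / 51755) * 100
Efficiency = 0.7580 * 100 = 75.80%


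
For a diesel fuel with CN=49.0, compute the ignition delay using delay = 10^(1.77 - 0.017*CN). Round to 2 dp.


delay = 10^(1.77 - 0.017*CN)
Exponent = 1.77 - 0.017*49.0 = 0.9370
delay = 10^0.9370 = 8.65 ms


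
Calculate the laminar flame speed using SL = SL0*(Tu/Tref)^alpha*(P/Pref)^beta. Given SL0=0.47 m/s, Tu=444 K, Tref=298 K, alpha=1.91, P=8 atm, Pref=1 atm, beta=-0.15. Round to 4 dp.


SL = SL0 * (Tu/Tref)^alpha * (P/Pref)^beta
T ratio = 444/298 = 1.48993289
(T ratio)^alpha = 1.48993289^1.91 = 2.141650
(P/Pref)^beta = 8^(-0.15) = 0.732043
SL = 0.47 * 2.141650 * 0.732043 = 0.7369 m/s


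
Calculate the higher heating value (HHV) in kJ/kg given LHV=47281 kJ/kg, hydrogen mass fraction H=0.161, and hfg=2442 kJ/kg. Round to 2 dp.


HHV = LHV + hfg * 9 * H
Water addition = 2442 * 9 * 0.161 = 3538.458 kJ/kg
HHV = 47281 + 3538.458 = 50819.46 kJ/kg


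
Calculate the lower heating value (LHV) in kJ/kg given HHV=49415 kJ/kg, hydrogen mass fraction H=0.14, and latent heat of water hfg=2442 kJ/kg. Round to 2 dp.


LHV = HHV - hfg * 9 * H
Water correction = 2442 * 9 * 0.14 = 3076.920 kJ/kg
LHV = 49415 - 3076.920 = 46338.08 kJ/kg


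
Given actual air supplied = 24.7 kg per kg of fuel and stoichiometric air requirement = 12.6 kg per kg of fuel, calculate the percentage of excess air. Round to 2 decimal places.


Excess air = actual - stoichiometric = 24.7 - 12.6 = 12.10 kg/kg fuel
Excess air % = (excess / stoich) * 100 = (12.10 / 12.6) * 100 = 96.03%
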